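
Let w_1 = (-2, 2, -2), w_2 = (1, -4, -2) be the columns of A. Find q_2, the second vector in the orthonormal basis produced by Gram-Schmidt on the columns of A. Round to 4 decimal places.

q_1 = w_1/‖w_1‖ = (-2, 2, -2)/3.4641 = (-0.5774, 0.5774, -0.5774).
r_{12} = q_1·w_2 = -1.7321.
u_2 = w_2 + 1.7321·q_1 = (0.0000, -3.0000, -3.0000).
‖u_2‖ = 4.2426, so q_2 = (0.0000, -0.7071, -0.7071).

q_2 = (0.0000, -0.7071, -0.7071)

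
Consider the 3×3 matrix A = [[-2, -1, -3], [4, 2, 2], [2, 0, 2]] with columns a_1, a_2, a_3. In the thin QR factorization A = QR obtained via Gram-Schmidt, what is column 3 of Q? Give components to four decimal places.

e_1 = a_1/‖a_1‖ = (-2, 4, 2)/4.8990 = (-0.4082, 0.8165, 0.4082).
r_{12} = e_1·a_2 = 2.0412.
u_2 = a_2 − 2.0412·e_1 = (-0.1667, 0.3333, -0.8333).
‖u_2‖ = 0.9129, so e_2 = (-0.1826, 0.3651, -0.9129).
r_{13} = e_1·a_3 = 3.6742; r_{23} = e_2·a_3 = -0.5477.
u_3 = a_3 − 3.6742·e_1 + 0.5477·e_2 = (-1.6000, -0.8000, 0.0000).
‖u_3‖ = 1.7889, so e_3 = (-0.8944, -0.4472, 0.0000).

e_3 = (-0.8944, -0.4472, 0.0000)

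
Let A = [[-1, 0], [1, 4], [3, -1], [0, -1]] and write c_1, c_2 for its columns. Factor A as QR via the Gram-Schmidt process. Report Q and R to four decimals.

Q = [[-0.3015, 0.0215], [0.3015, 0.9237], [0.9045, -0.3007], [0.0000, -0.2363]], R = [[3.3166, 0.3015], [0.0000, 4.2319]]

e_1 = c_1/‖c_1‖ = (-1, 1, 3, 0)/3.3166 = (-0.3015, 0.3015, 0.9045, 0.0000).
r_{12} = e_1·c_2 = 0.3015.
u_2 = c_2 − 0.3015·e_1 = (0.0909, 3.9091, -1.2727, -1.0000).
‖u_2‖ = 4.2319, so e_2 = (0.0215, 0.9237, -0.3007, -0.2363).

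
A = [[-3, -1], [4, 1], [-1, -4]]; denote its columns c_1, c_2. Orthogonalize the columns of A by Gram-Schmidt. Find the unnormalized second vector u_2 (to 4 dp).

c_1 = (-3, 4, -1); ‖c_1‖ = 5.0990, so e_1 = (-0.5883, 0.7845, -0.1961).
e_1·c_2 = (-0.5883)·(-1) + 0.7845·1 + (-0.1961)·(-4) = 2.1573.
u_2 = c_2 − 2.1573·e_1 = (0.2692, -0.6923, -3.5769).

u_2 = (0.2692, -0.6923, -3.5769)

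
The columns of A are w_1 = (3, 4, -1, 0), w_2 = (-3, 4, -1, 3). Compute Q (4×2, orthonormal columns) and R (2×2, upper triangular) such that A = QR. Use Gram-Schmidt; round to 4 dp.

Q = [[0.5883, -0.6877], [0.7845, 0.4855], [-0.1961, -0.1214], [0.0000, 0.5259]], R = [[5.0990, 1.5689], [0.0000, 5.7042]]

e_1 = w_1/‖w_1‖ = (3, 4, -1, 0)/5.0990 = (0.5883, 0.7845, -0.1961, 0.0000).
r_{12} = e_1·w_2 = 1.5689.
u_2 = w_2 − 1.5689·e_1 = (-3.9231, 2.7692, -0.6923, 3.0000).
‖u_2‖ = 5.7042, so e_2 = (-0.6877, 0.4855, -0.1214, 0.5259).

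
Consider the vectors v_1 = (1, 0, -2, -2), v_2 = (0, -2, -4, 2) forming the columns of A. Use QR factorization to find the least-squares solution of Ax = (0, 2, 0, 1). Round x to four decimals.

q_1 = v_1/‖v_1‖ = (1, 0, -2, -2)/3.0000 = (0.3333, 0.0000, -0.6667, -0.6667).
r_{12} = q_1·v_2 = 1.3333.
u_2 = v_2 − 1.3333·q_1 = (-0.4444, -2.0000, -3.1111, 2.8889).
‖u_2‖ = 4.7140, so q_2 = (-0.0943, -0.4243, -0.6600, 0.6128).
Qᵀb = (-0.6667, -0.2357).
Back-substitute: x_2 = -0.2357/4.7140 = -0.0500.
x_1 = (-0.6667 − 1.3333·(-0.0500))/3.0000 = -0.2000.

x = (-0.2000, -0.0500)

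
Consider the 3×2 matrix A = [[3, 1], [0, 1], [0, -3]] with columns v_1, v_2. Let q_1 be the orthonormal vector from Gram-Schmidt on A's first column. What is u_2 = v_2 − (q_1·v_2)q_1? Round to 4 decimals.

q_1 = v_1/‖v_1‖ = (3, 0, 0)/3.0000 = (1.0000, 0.0000, 0.0000).
r_{12} = q_1·v_2 = 1.0000.
u_2 = v_2 − 1.0000·q_1 = (0.0000, 1.0000, -3.0000).

u_2 = (0.0000, 1.0000, -3.0000)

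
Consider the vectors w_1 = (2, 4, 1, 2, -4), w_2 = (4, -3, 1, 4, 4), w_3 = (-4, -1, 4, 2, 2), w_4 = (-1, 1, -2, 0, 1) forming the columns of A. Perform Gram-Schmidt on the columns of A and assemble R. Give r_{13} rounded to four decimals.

w_1 = (2, 4, 1, 2, -4); ‖w_1‖ = 6.4031, so e_1 = (0.3123, 0.6247, 0.1562, 0.3123, -0.6247).
r_{13} = e_1·w_3 = -1.8741.

r_{13} = -1.8741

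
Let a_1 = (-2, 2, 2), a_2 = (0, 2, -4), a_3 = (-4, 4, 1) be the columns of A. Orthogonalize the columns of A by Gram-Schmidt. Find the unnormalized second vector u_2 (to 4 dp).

a_1 = (-2, 2, 2); ‖a_1‖ = 3.4641, so q_1 = (-0.5774, 0.5774, 0.5774).
q_1·a_2 = (-0.5774)·0 + 0.5774·2 + 0.5774·(-4) = -1.1547.
u_2 = a_2 + 1.1547·q_1 = (-0.6667, 2.6667, -3.3333).

u_2 = (-0.6667, 2.6667, -3.3333)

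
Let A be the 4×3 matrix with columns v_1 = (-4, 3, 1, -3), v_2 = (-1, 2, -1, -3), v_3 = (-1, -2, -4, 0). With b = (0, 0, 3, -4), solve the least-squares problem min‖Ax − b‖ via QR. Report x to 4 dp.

x = (-0.0122, 0.6551, -0.6061)

v_1 = (-4, 3, 1, -3); ‖v_1‖ = 5.9161, so e_1 = (-0.6761, 0.5071, 0.1690, -0.5071).
e_1·v_2 = (-0.6761)·(-1) + 0.5071·2 + 0.1690·(-1) + (-0.5071)·(-3) = 3.0426.
u_2 = v_2 − 3.0426·e_1 = (1.0571, 0.4571, -1.5143, -1.4571).
‖u_2‖ = 2.3964, so e_2 = (0.4411, 0.1908, -0.6319, -0.6080).
e_1·v_3 = (-0.6761)·(-1) + 0.5071·(-2) + 0.1690·(-4) + (-0.5071)·0 = -1.0142; e_2·v_3 = 0.4411·(-1) + 0.1908·(-2) + (-0.6319)·(-4) + (-0.6080)·0 = 1.7049.
u_3 = v_3 + 1.0142·e_1 − 1.7049·e_2 = (-2.4378, -1.8109, -2.7512, 0.5224).
‖u_3‖ = 4.1309, so e_3 = (-0.5901, -0.4384, -0.6660, 0.1265).
Qᵀb = (2.5355, 0.5365, -2.5039).
Back-substitute: x_3 = -2.5039/4.1309 = -0.6061.
x_2 = (0.5365 − 1.7049·(-0.6061))/2.3964 = 0.6551.
x_1 = (2.5355 − 3.0426·0.6551 + 1.0142·(-0.6061))/5.9161 = -0.0122.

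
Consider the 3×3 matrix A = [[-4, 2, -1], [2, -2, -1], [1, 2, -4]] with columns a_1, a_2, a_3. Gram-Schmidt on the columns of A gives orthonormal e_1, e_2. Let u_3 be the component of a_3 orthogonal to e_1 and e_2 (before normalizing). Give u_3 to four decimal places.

a_1 = (-4, 2, 1); ‖a_1‖ = 4.5826, so e_1 = (-0.8729, 0.4364, 0.2182).
e_1·a_2 = (-0.8729)·2 + 0.4364·(-2) + 0.2182·2 = -2.1822.
u_2 = a_2 + 2.1822·e_1 = (0.0952, -1.0476, 2.4762).
‖u_2‖ = 2.6904, so e_2 = (0.0354, -0.3894, 0.9204).
e_1·a_3 = (-0.8729)·(-1) + 0.4364·(-1) + 0.2182·(-4) = -0.4364; e_2·a_3 = 0.0354·(-1) + (-0.3894)·(-1) + 0.9204·(-4) = -3.3276.
u_3 = a_3 + 0.4364·e_1 + 3.3276·e_2 = (-1.2632, -2.1053, -0.8421).

u_3 = (-1.2632, -2.1053, -0.8421)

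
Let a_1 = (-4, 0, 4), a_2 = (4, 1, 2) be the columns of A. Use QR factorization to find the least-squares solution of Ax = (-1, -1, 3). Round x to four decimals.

x = (0.5658, 0.2632)

q_1 = a_1/‖a_1‖ = (-4, 0, 4)/5.6569 = (-0.7071, 0.0000, 0.7071).
r_{12} = q_1·a_2 = -1.4142.
u_2 = a_2 + 1.4142·q_1 = (3.0000, 1.0000, 3.0000).
‖u_2‖ = 4.3589, so q_2 = (0.6882, 0.2294, 0.6882).
Qᵀb = (2.8284, 1.1471).
Back-substitute: x_2 = 1.1471/4.3589 = 0.2632.
x_1 = (2.8284 + 1.4142·0.2632)/5.6569 = 0.5658.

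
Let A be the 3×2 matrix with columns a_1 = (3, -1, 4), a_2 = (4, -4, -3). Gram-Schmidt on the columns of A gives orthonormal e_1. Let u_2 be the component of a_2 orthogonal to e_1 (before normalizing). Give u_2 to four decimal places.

a_1 = (3, -1, 4); ‖a_1‖ = 5.0990, so e_1 = (0.5883, -0.1961, 0.7845).
e_1·a_2 = 0.5883·4 + (-0.1961)·(-4) + 0.7845·(-3) = 0.7845.
u_2 = a_2 − 0.7845·e_1 = (3.5385, -3.8462, -3.6154).

u_2 = (3.5385, -3.8462, -3.6154)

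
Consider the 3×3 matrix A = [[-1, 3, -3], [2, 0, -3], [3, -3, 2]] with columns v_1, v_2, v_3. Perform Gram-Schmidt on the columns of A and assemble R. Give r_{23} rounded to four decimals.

q_1 = v_1/‖v_1‖ = (-1, 2, 3)/3.7417 = (-0.2673, 0.5345, 0.8018).
r_{12} = q_1·v_2 = -3.2071.
u_2 = v_2 + 3.2071·q_1 = (2.1429, 1.7143, -0.4286).
‖u_2‖ = 2.7775, so q_2 = (0.7715, 0.6172, -0.1543).
r_{23} = q_2·v_3 = -4.4748.

r_{23} = -4.4748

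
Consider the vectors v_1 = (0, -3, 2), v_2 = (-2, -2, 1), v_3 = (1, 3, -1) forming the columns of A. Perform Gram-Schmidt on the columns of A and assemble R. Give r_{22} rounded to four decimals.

r_{22} = 2.0191

e_1 = v_1/‖v_1‖ = (0, -3, 2)/3.6056 = (0.0000, -0.8321, 0.5547).
r_{12} = e_1·v_2 = 2.2188.
u_2 = v_2 − 2.2188·e_1 = (-2.0000, -0.1538, -0.2308).
r_{22} = ‖u_2‖ = 2.0191.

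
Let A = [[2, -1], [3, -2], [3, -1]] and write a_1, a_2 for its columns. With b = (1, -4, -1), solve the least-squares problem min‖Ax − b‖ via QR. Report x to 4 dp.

e_1 = a_1/‖a_1‖ = (2, 3, 3)/4.6904 = (0.4264, 0.6396, 0.6396).
r_{12} = e_1·a_2 = -2.3452.
u_2 = a_2 + 2.3452·e_1 = (0.0000, -0.5000, 0.5000).
‖u_2‖ = 0.7071, so e_2 = (0.0000, -0.7071, 0.7071).
Qᵀb = (-2.7716, 2.1213).
Back-substitute: x_2 = 2.1213/0.7071 = 3.0000.
x_1 = (-2.7716 + 2.3452·3.0000)/4.6904 = 0.9091.

x = (0.9091, 3.0000)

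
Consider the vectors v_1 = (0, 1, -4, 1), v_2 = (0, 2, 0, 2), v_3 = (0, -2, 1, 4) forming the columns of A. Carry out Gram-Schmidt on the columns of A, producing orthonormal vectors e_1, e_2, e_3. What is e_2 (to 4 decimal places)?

v_1 = (0, 1, -4, 1); ‖v_1‖ = 4.2426, so e_1 = (0.0000, 0.2357, -0.9428, 0.2357).
e_1·v_2 = 0.0000·0 + 0.2357·2 + (-0.9428)·0 + 0.2357·2 = 0.9428.
u_2 = v_2 − 0.9428·e_1 = (0.0000, 1.7778, 0.8889, 1.7778).
‖u_2‖ = 2.6667, so e_2 = (0.0000, 0.6667, 0.3333, 0.6667).

e_2 = (0.0000, 0.6667, 0.3333, 0.6667)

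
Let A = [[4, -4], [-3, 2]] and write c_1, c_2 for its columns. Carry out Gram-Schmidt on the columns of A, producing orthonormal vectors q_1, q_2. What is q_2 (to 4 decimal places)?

q_1 = c_1/‖c_1‖ = (4, -3)/5.0000 = (0.8000, -0.6000).
r_{12} = q_1·c_2 = -4.4000.
u_2 = c_2 + 4.4000·q_1 = (-0.4800, -0.6400).
‖u_2‖ = 0.8000, so q_2 = (-0.6000, -0.8000).

q_2 = (-0.6000, -0.8000)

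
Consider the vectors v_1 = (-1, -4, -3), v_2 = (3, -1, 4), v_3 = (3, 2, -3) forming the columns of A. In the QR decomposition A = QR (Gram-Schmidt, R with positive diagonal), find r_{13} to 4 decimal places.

r_{13} = -0.3922

v_1 = (-1, -4, -3); ‖v_1‖ = 5.0990, so e_1 = (-0.1961, -0.7845, -0.5883).
r_{13} = e_1·v_3 = -0.3922.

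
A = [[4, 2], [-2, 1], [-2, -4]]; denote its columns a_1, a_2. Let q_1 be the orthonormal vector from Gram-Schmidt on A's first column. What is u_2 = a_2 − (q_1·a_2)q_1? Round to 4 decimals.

a_1 = (4, -2, -2); ‖a_1‖ = 4.8990, so q_1 = (0.8165, -0.4082, -0.4082).
q_1·a_2 = 0.8165·2 + (-0.4082)·1 + (-0.4082)·(-4) = 2.8577.
u_2 = a_2 − 2.8577·q_1 = (-0.3333, 2.1667, -2.8333).

u_2 = (-0.3333, 2.1667, -2.8333)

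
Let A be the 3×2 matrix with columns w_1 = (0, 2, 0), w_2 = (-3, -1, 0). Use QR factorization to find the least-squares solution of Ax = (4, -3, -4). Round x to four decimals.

x = (-2.1667, -1.3333)

w_1 = (0, 2, 0); ‖w_1‖ = 2.0000, so q_1 = (0.0000, 1.0000, 0.0000).
q_1·w_2 = 0.0000·(-3) + 1.0000·(-1) + 0.0000·0 = -1.0000.
u_2 = w_2 + 1.0000·q_1 = (-3.0000, 0.0000, 0.0000).
‖u_2‖ = 3.0000, so q_2 = (-1.0000, 0.0000, 0.0000).
Qᵀb = (-3.0000, -4.0000).
Back-substitute: x_2 = -4.0000/3.0000 = -1.3333.
x_1 = (-3.0000 + 1.0000·(-1.3333))/2.0000 = -2.1667.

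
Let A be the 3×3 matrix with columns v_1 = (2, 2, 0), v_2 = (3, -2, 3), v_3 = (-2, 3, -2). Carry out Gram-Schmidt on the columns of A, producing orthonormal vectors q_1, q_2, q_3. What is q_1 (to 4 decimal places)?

q_1 = (0.7071, 0.7071, 0.0000)

q_1 = v_1/‖v_1‖ = (2, 2, 0)/2.8284 = (0.7071, 0.7071, 0.0000).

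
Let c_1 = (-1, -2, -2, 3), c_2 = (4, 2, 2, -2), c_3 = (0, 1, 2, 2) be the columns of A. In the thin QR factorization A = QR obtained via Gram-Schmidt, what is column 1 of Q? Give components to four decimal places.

e_1 = c_1/‖c_1‖ = (-1, -2, -2, 3)/4.2426 = (-0.2357, -0.4714, -0.4714, 0.7071).

e_1 = (-0.2357, -0.4714, -0.4714, 0.7071)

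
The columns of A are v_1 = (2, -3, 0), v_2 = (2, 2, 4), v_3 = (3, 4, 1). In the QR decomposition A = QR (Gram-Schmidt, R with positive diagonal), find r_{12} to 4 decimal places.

r_{12} = -0.5547

v_1 = (2, -3, 0); ‖v_1‖ = 3.6056, so e_1 = (0.5547, -0.8321, 0.0000).
r_{12} = e_1·v_2 = -0.5547.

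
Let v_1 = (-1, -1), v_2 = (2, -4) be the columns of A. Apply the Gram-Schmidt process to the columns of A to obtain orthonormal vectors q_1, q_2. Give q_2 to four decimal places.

q_2 = (0.7071, -0.7071)

q_1 = v_1/‖v_1‖ = (-1, -1)/1.4142 = (-0.7071, -0.7071).
r_{12} = q_1·v_2 = 1.4142.
u_2 = v_2 − 1.4142·q_1 = (3.0000, -3.0000).
‖u_2‖ = 4.2426, so q_2 = (0.7071, -0.7071).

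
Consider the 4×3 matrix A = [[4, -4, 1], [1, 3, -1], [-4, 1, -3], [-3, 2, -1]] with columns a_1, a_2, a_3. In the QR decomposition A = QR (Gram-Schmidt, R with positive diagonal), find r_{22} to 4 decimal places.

r_{22} = 4.1719

a_1 = (4, 1, -4, -3); ‖a_1‖ = 6.4807, so e_1 = (0.6172, 0.1543, -0.6172, -0.4629).
e_1·a_2 = 0.6172·(-4) + 0.1543·3 + (-0.6172)·1 + (-0.4629)·2 = -3.5490.
u_2 = a_2 + 3.5490·e_1 = (-1.8095, 3.5476, -1.1905, 0.3571).
r_{22} = ‖u_2‖ = 4.1719.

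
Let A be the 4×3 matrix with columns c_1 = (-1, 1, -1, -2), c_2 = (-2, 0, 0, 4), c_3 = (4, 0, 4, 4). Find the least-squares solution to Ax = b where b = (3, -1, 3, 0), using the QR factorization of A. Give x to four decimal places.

c_1 = (-1, 1, -1, -2); ‖c_1‖ = 2.6458, so e_1 = (-0.3780, 0.3780, -0.3780, -0.7559).
e_1·c_2 = (-0.3780)·(-2) + 0.3780·0 + (-0.3780)·0 + (-0.7559)·4 = -2.2678.
u_2 = c_2 + 2.2678·e_1 = (-2.8571, 0.8571, -0.8571, 2.2857).
‖u_2‖ = 3.8545, so e_2 = (-0.7412, 0.2224, -0.2224, 0.5930).
e_1·c_3 = (-0.3780)·4 + 0.3780·0 + (-0.3780)·4 + (-0.7559)·4 = -6.0474; e_2·c_3 = (-0.7412)·4 + 0.2224·0 + (-0.2224)·4 + 0.5930·4 = -1.4825.
u_3 = c_3 + 6.0474·e_1 + 1.4825·e_2 = (0.6154, 2.6154, 1.3846, 0.3077).
‖u_3‖ = 3.0382, so e_3 = (0.2025, 0.8608, 0.4557, 0.1013).
Qᵀb = (-2.6458, -3.1132, 1.1140).
Back-substitute: x_3 = 1.1140/3.0382 = 0.3667.
x_2 = (-3.1132 + 1.4825·0.3667)/3.8545 = -0.6667.
x_1 = (-2.6458 + 2.2678·(-0.6667) + 6.0474·0.3667)/2.6458 = -0.7333.

x = (-0.7333, -0.6667, 0.3667)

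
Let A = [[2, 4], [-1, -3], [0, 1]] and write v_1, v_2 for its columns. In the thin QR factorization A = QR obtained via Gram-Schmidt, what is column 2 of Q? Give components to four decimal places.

v_1 = (2, -1, 0); ‖v_1‖ = 2.2361, so e_1 = (0.8944, -0.4472, 0.0000).
e_1·v_2 = 0.8944·4 + (-0.4472)·(-3) + 0.0000·1 = 4.9193.
u_2 = v_2 − 4.9193·e_1 = (-0.4000, -0.8000, 1.0000).
‖u_2‖ = 1.3416, so e_2 = (-0.2981, -0.5963, 0.7454).

e_2 = (-0.2981, -0.5963, 0.7454)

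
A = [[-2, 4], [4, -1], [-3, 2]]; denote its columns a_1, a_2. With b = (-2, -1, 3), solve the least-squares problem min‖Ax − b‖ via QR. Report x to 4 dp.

a_1 = (-2, 4, -3); ‖a_1‖ = 5.3852, so q_1 = (-0.3714, 0.7428, -0.5571).
q_1·a_2 = (-0.3714)·4 + 0.7428·(-1) + (-0.5571)·2 = -3.3425.
u_2 = a_2 + 3.3425·q_1 = (2.7586, 1.4828, 0.1379).
‖u_2‖ = 3.1349, so q_2 = (0.8800, 0.4730, 0.0440).
Qᵀb = (-1.6713, -2.1009).
Back-substitute: x_2 = -2.1009/3.1349 = -0.6702.
x_1 = (-1.6713 + 3.3425·(-0.6702))/5.3852 = -0.7263.

x = (-0.7263, -0.6702)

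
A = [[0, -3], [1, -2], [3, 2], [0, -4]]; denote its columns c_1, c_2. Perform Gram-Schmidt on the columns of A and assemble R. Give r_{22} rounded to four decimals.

r_{22} = 5.6036

q_1 = c_1/‖c_1‖ = (0, 1, 3, 0)/3.1623 = (0.0000, 0.3162, 0.9487, 0.0000).
r_{12} = q_1·c_2 = 1.2649.
u_2 = c_2 − 1.2649·q_1 = (-3.0000, -2.4000, 0.8000, -4.0000).
r_{22} = ‖u_2‖ = 5.6036.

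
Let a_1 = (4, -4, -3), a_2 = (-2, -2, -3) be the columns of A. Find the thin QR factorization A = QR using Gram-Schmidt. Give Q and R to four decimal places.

Q = [[0.6247, -0.7425], [-0.6247, -0.2895], [-0.4685, -0.6041]], R = [[6.4031, 1.4056], [0.0000, 3.8761]]

a_1 = (4, -4, -3); ‖a_1‖ = 6.4031, so q_1 = (0.6247, -0.6247, -0.4685).
q_1·a_2 = 0.6247·(-2) + (-0.6247)·(-2) + (-0.4685)·(-3) = 1.4056.
u_2 = a_2 − 1.4056·q_1 = (-2.8780, -1.1220, -2.3415).
‖u_2‖ = 3.8761, so q_2 = (-0.7425, -0.2895, -0.6041).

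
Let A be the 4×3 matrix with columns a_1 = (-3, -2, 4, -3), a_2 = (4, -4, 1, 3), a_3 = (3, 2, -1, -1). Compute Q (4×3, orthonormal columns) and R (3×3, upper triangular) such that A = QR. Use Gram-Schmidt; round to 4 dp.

Q = [[-0.4867, 0.5210, 0.7011], [-0.3244, -0.7085, 0.2881], [0.6489, 0.3084, 0.2055], [-0.4867, 0.3626, -0.6191]], R = [[6.1644, -1.4600, -2.2711], [0.0000, 6.3141, -0.5251], [0.0000, 0.0000, 3.0929]]

q_1 = a_1/‖a_1‖ = (-3, -2, 4, -3)/6.1644 = (-0.4867, -0.3244, 0.6489, -0.4867).
r_{12} = q_1·a_2 = -1.4600.
u_2 = a_2 + 1.4600·q_1 = (3.2895, -4.4737, 1.9474, 2.2895).
‖u_2‖ = 6.3141, so q_2 = (0.5210, -0.7085, 0.3084, 0.3626).
r_{13} = q_1·a_3 = -2.2711; r_{23} = q_2·a_3 = -0.5251.
u_3 = a_3 + 2.2711·q_1 + 0.5251·q_2 = (2.1683, 0.8911, 0.6356, -1.9149).
‖u_3‖ = 3.0929, so q_3 = (0.7011, 0.2881, 0.2055, -0.6191).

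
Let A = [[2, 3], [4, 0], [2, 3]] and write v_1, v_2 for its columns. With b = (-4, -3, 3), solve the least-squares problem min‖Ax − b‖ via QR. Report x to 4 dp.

x = (-0.7500, 0.3333)

v_1 = (2, 4, 2); ‖v_1‖ = 4.8990, so e_1 = (0.4082, 0.8165, 0.4082).
e_1·v_2 = 0.4082·3 + 0.8165·0 + 0.4082·3 = 2.4495.
u_2 = v_2 − 2.4495·e_1 = (2.0000, -2.0000, 2.0000).
‖u_2‖ = 3.4641, so e_2 = (0.5774, -0.5774, 0.5774).
Qᵀb = (-2.8577, 1.1547).
Back-substitute: x_2 = 1.1547/3.4641 = 0.3333.
x_1 = (-2.8577 − 2.4495·0.3333)/4.8990 = -0.7500.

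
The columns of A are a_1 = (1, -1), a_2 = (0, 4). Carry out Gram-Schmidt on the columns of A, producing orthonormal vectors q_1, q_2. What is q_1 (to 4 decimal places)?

a_1 = (1, -1); ‖a_1‖ = 1.4142, so q_1 = (0.7071, -0.7071).

q_1 = (0.7071, -0.7071)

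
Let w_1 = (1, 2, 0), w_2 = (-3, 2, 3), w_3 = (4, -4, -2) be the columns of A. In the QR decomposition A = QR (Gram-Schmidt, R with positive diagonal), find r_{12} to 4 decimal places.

w_1 = (1, 2, 0); ‖w_1‖ = 2.2361, so q_1 = (0.4472, 0.8944, 0.0000).
r_{12} = q_1·w_2 = 0.4472.

r_{12} = 0.4472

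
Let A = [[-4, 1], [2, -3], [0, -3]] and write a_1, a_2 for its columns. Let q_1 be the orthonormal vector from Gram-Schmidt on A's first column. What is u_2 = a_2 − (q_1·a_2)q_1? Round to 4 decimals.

q_1 = a_1/‖a_1‖ = (-4, 2, 0)/4.4721 = (-0.8944, 0.4472, 0.0000).
r_{12} = q_1·a_2 = -2.2361.
u_2 = a_2 + 2.2361·q_1 = (-1.0000, -2.0000, -3.0000).

u_2 = (-1.0000, -2.0000, -3.0000)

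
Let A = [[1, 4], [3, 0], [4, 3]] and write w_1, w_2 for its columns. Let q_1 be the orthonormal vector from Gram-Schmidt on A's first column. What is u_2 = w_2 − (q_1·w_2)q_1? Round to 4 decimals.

u_2 = (3.3846, -1.8462, 0.5385)

w_1 = (1, 3, 4); ‖w_1‖ = 5.0990, so q_1 = (0.1961, 0.5883, 0.7845).
q_1·w_2 = 0.1961·4 + 0.5883·0 + 0.7845·3 = 3.1379.
u_2 = w_2 − 3.1379·q_1 = (3.3846, -1.8462, 0.5385).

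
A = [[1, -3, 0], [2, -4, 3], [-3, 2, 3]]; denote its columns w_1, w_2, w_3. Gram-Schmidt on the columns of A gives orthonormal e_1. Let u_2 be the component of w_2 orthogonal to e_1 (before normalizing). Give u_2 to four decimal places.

e_1 = w_1/‖w_1‖ = (1, 2, -3)/3.7417 = (0.2673, 0.5345, -0.8018).
r_{12} = e_1·w_2 = -4.5434.
u_2 = w_2 + 4.5434·e_1 = (-1.7857, -1.5714, -1.6429).

u_2 = (-1.7857, -1.5714, -1.6429)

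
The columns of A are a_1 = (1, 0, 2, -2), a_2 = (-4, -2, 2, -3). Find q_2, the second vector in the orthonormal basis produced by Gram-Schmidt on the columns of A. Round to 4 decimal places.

a_1 = (1, 0, 2, -2); ‖a_1‖ = 3.0000, so q_1 = (0.3333, 0.0000, 0.6667, -0.6667).
q_1·a_2 = 0.3333·(-4) + 0.0000·(-2) + 0.6667·2 + (-0.6667)·(-3) = 2.0000.
u_2 = a_2 − 2.0000·q_1 = (-4.6667, -2.0000, 0.6667, -1.6667).
‖u_2‖ = 5.3852, so q_2 = (-0.8666, -0.3714, 0.1238, -0.3095).

q_2 = (-0.8666, -0.3714, 0.1238, -0.3095)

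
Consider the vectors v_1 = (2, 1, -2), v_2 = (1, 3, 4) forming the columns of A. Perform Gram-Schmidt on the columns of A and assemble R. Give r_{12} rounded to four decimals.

v_1 = (2, 1, -2); ‖v_1‖ = 3.0000, so q_1 = (0.6667, 0.3333, -0.6667).
r_{12} = q_1·v_2 = -1.0000.

r_{12} = -1.0000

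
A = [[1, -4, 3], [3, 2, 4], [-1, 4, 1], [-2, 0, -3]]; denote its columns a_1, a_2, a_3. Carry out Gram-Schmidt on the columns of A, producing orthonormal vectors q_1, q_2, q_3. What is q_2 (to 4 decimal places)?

q_2 = (-0.6468, 0.4015, 0.6468, -0.0446)

a_1 = (1, 3, -1, -2); ‖a_1‖ = 3.8730, so q_1 = (0.2582, 0.7746, -0.2582, -0.5164).
q_1·a_2 = 0.2582·(-4) + 0.7746·2 + (-0.2582)·4 + (-0.5164)·0 = -0.5164.
u_2 = a_2 + 0.5164·q_1 = (-3.8667, 2.4000, 3.8667, -0.2667).
‖u_2‖ = 5.9777, so q_2 = (-0.6468, 0.4015, 0.6468, -0.0446).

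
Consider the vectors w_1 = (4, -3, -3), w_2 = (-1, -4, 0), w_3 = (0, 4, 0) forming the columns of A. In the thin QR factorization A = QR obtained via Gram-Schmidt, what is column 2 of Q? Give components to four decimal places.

e_1 = w_1/‖w_1‖ = (4, -3, -3)/5.8310 = (0.6860, -0.5145, -0.5145).
r_{12} = e_1·w_2 = 1.3720.
u_2 = w_2 − 1.3720·e_1 = (-1.9412, -3.2941, 0.7059).
‖u_2‖ = 3.8881, so e_2 = (-0.4993, -0.8472, 0.1815).

e_2 = (-0.4993, -0.8472, 0.1815)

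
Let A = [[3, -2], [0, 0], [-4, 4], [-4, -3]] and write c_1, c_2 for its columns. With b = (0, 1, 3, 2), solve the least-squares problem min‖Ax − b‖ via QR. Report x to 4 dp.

x = (-0.4775, 0.0422)

c_1 = (3, 0, -4, -4); ‖c_1‖ = 6.4031, so e_1 = (0.4685, 0.0000, -0.6247, -0.6247).
e_1·c_2 = 0.4685·(-2) + 0.0000·0 + (-0.6247)·4 + (-0.6247)·(-3) = -1.5617.
u_2 = c_2 + 1.5617·e_1 = (-1.2683, 0.0000, 3.0244, -3.9756).
‖u_2‖ = 5.1537, so e_2 = (-0.2461, 0.0000, 0.5868, -0.7714).
Qᵀb = (-3.1235, 0.2177).
Back-substitute: x_2 = 0.2177/5.1537 = 0.0422.
x_1 = (-3.1235 + 1.5617·0.0422)/6.4031 = -0.4775.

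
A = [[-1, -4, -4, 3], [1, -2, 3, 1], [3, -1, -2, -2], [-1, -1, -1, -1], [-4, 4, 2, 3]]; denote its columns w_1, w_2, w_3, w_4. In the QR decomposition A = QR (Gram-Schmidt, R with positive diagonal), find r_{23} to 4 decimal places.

r_{23} = 3.2710

e_1 = w_1/‖w_1‖ = (-1, 1, 3, -1, -4)/5.2915 = (-0.1890, 0.1890, 0.5669, -0.1890, -0.7559).
r_{12} = e_1·w_2 = -3.0237.
u_2 = w_2 + 3.0237·e_1 = (-4.5714, -1.4286, 0.7143, -1.5714, 1.7143).
‖u_2‖ = 5.3719, so e_2 = (-0.8510, -0.2659, 0.1330, -0.2925, 0.3191).
r_{23} = e_2·w_3 = 3.2710.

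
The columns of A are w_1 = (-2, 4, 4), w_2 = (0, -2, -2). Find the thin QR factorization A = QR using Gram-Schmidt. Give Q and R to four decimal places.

Q = [[-0.3333, -0.9428], [0.6667, -0.2357], [0.6667, -0.2357]], R = [[6.0000, -2.6667], [0.0000, 0.9428]]

e_1 = w_1/‖w_1‖ = (-2, 4, 4)/6.0000 = (-0.3333, 0.6667, 0.6667).
r_{12} = e_1·w_2 = -2.6667.
u_2 = w_2 + 2.6667·e_1 = (-0.8889, -0.2222, -0.2222).
‖u_2‖ = 0.9428, so e_2 = (-0.9428, -0.2357, -0.2357).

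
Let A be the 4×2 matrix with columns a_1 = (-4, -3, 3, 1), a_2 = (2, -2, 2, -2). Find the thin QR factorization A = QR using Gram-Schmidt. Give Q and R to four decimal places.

a_1 = (-4, -3, 3, 1); ‖a_1‖ = 5.9161, so e_1 = (-0.6761, -0.5071, 0.5071, 0.1690).
e_1·a_2 = (-0.6761)·2 + (-0.5071)·(-2) + 0.5071·2 + 0.1690·(-2) = 0.3381.
u_2 = a_2 − 0.3381·e_1 = (2.2286, -1.8286, 1.8286, -2.0571).
‖u_2‖ = 3.9857, so e_2 = (0.5591, -0.4588, 0.4588, -0.5161).

Q = [[-0.6761, 0.5591], [-0.5071, -0.4588], [0.5071, 0.4588], [0.1690, -0.5161]], R = [[5.9161, 0.3381], [0.0000, 3.9857]]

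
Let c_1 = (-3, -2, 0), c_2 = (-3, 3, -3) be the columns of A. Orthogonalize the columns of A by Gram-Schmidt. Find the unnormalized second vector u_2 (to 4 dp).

u_2 = (-2.3077, 3.4615, -3.0000)

c_1 = (-3, -2, 0); ‖c_1‖ = 3.6056, so q_1 = (-0.8321, -0.5547, 0.0000).
q_1·c_2 = (-0.8321)·(-3) + (-0.5547)·3 + 0.0000·(-3) = 0.8321.
u_2 = c_2 − 0.8321·q_1 = (-2.3077, 3.4615, -3.0000).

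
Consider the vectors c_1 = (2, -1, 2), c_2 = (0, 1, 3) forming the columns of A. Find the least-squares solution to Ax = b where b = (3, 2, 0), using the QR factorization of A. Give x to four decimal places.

x = (0.4615, -0.0308)

c_1 = (2, -1, 2); ‖c_1‖ = 3.0000, so q_1 = (0.6667, -0.3333, 0.6667).
q_1·c_2 = 0.6667·0 + (-0.3333)·1 + 0.6667·3 = 1.6667.
u_2 = c_2 − 1.6667·q_1 = (-1.1111, 1.5556, 1.8889).
‖u_2‖ = 2.6874, so q_2 = (-0.4134, 0.5788, 0.7029).
Qᵀb = (1.3333, -0.0827).
Back-substitute: x_2 = -0.0827/2.6874 = -0.0308.
x_1 = (1.3333 − 1.6667·(-0.0308))/3.0000 = 0.4615.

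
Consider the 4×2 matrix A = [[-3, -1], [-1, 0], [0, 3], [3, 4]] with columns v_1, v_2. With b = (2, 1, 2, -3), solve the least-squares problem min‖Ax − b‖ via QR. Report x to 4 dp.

x = (-1.1004, 0.3271)

e_1 = v_1/‖v_1‖ = (-3, -1, 0, 3)/4.3589 = (-0.6882, -0.2294, 0.0000, 0.6882).
r_{12} = e_1·v_2 = 3.4412.
u_2 = v_2 − 3.4412·e_1 = (1.3684, 0.7895, 3.0000, 1.6316).
‖u_2‖ = 3.7627, so e_2 = (0.3637, 0.2098, 0.7973, 0.4336).
Qᵀb = (-3.6707, 1.2309).
Back-substitute: x_2 = 1.2309/3.7627 = 0.3271.
x_1 = (-3.6707 − 3.4412·0.3271)/4.3589 = -1.1004.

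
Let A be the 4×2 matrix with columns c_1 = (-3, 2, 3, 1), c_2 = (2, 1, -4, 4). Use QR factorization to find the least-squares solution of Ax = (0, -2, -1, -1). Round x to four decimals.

c_1 = (-3, 2, 3, 1); ‖c_1‖ = 4.7958, so q_1 = (-0.6255, 0.4170, 0.6255, 0.2085).
q_1·c_2 = (-0.6255)·2 + 0.4170·1 + 0.6255·(-4) + 0.2085·4 = -2.5022.
u_2 = c_2 + 2.5022·q_1 = (0.4348, 2.0435, -2.4348, 4.5217).
‖u_2‖ = 5.5443, so q_2 = (0.0784, 0.3686, -0.4392, 0.8156).
Qᵀb = (-1.6681, -1.1136).
Back-substitute: x_2 = -1.1136/5.5443 = -0.2008.
x_1 = (-1.6681 + 2.5022·(-0.2008))/4.7958 = -0.4526.

x = (-0.4526, -0.2008)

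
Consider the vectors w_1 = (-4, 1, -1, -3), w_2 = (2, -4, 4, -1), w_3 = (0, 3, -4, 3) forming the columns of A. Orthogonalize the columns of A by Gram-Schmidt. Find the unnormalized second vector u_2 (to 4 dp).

w_1 = (-4, 1, -1, -3); ‖w_1‖ = 5.1962, so e_1 = (-0.7698, 0.1925, -0.1925, -0.5774).
e_1·w_2 = (-0.7698)·2 + 0.1925·(-4) + (-0.1925)·4 + (-0.5774)·(-1) = -2.5019.
u_2 = w_2 + 2.5019·e_1 = (0.0741, -3.5185, 3.5185, -2.4444).

u_2 = (0.0741, -3.5185, 3.5185, -2.4444)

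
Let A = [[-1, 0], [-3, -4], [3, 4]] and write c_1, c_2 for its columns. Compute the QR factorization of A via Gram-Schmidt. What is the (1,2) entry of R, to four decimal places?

r_{12} = 5.5060

c_1 = (-1, -3, 3); ‖c_1‖ = 4.3589, so q_1 = (-0.2294, -0.6882, 0.6882).
r_{12} = q_1·c_2 = 5.5060.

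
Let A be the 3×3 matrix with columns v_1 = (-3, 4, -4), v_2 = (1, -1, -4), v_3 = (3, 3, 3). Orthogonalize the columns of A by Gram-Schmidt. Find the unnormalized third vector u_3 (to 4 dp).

u_3 = (3.3790, 2.7032, 0.1689)

e_1 = v_1/‖v_1‖ = (-3, 4, -4)/6.4031 = (-0.4685, 0.6247, -0.6247).
r_{12} = e_1·v_2 = 1.4056.
u_2 = v_2 − 1.4056·e_1 = (1.6585, -1.8780, -3.1220).
‖u_2‖ = 4.0030, so e_2 = (0.4143, -0.4692, -0.7799).
r_{13} = e_1·v_3 = -1.4056; r_{23} = e_2·v_3 = -2.5042.
u_3 = v_3 + 1.4056·e_1 + 2.5042·e_2 = (3.3790, 2.7032, 0.1689).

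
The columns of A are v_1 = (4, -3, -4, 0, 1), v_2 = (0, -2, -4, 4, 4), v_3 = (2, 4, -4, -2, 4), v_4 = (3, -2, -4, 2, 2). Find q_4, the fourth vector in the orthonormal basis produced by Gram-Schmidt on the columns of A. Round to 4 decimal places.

q_4 = (0.5296, 0.4610, 0.1094, 0.6375, -0.2976)

v_1 = (4, -3, -4, 0, 1); ‖v_1‖ = 6.4807, so q_1 = (0.6172, -0.4629, -0.6172, 0.0000, 0.1543).
q_1·v_2 = 0.6172·0 + (-0.4629)·(-2) + (-0.6172)·(-4) + 0.0000·4 + 0.1543·4 = 4.0119.
u_2 = v_2 − 4.0119·q_1 = (-2.4762, -0.1429, -1.5238, 4.0000, 3.3810).
‖u_2‖ = 5.9921, so q_2 = (-0.4132, -0.0238, -0.2543, 0.6676, 0.5642).
q_1·v_3 = 0.6172·2 + (-0.4629)·4 + (-0.6172)·(-4) + 0.0000·(-2) + 0.1543·4 = 2.4689; q_2·v_3 = (-0.4132)·2 + (-0.0238)·4 + (-0.2543)·(-4) + 0.6676·(-2) + 0.5642·4 = 1.0172.
u_3 = v_3 − 2.4689·q_1 − 1.0172·q_2 = (0.8966, 5.1671, -2.2175, -2.6790, 3.0451).
‖u_3‖ = 6.9907, so q_3 = (0.1282, 0.7391, -0.3172, -0.3832, 0.4356).
q_1·v_4 = 0.6172·3 + (-0.4629)·(-2) + (-0.6172)·(-4) + 0.0000·2 + 0.1543·2 = 5.5549; q_2·v_4 = (-0.4132)·3 + (-0.0238)·(-2) + (-0.2543)·(-4) + 0.6676·2 + 0.5642·2 = 2.2887; q_3·v_4 = 0.1282·3 + 0.7391·(-2) + (-0.3172)·(-4) + (-0.3832)·2 + 0.4356·2 = 0.2800.
u_4 = v_4 − 5.5549·q_1 − 2.2887·q_2 − 0.2800·q_3 = (0.4813, 0.4190, 0.0994, 0.5795, -0.2705).
‖u_4‖ = 0.9089, so q_4 = (0.5296, 0.4610, 0.1094, 0.6375, -0.2976).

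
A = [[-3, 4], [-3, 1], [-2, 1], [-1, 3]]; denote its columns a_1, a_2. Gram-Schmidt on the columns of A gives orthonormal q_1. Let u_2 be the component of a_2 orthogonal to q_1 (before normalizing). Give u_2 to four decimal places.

q_1 = a_1/‖a_1‖ = (-3, -3, -2, -1)/4.7958 = (-0.6255, -0.6255, -0.4170, -0.2085).
r_{12} = q_1·a_2 = -4.1703.
u_2 = a_2 + 4.1703·q_1 = (1.3913, -1.6087, -0.7391, 2.1304).

u_2 = (1.3913, -1.6087, -0.7391, 2.1304)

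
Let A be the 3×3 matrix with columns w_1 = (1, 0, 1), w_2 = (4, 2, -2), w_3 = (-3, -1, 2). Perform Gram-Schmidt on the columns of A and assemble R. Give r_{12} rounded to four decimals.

w_1 = (1, 0, 1); ‖w_1‖ = 1.4142, so q_1 = (0.7071, 0.0000, 0.7071).
r_{12} = q_1·w_2 = 1.4142.

r_{12} = 1.4142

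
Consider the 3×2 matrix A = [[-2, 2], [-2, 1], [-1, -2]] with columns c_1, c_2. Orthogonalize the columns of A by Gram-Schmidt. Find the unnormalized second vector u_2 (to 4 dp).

c_1 = (-2, -2, -1); ‖c_1‖ = 3.0000, so e_1 = (-0.6667, -0.6667, -0.3333).
e_1·c_2 = (-0.6667)·2 + (-0.6667)·1 + (-0.3333)·(-2) = -1.3333.
u_2 = c_2 + 1.3333·e_1 = (1.1111, 0.1111, -2.4444).

u_2 = (1.1111, 0.1111, -2.4444)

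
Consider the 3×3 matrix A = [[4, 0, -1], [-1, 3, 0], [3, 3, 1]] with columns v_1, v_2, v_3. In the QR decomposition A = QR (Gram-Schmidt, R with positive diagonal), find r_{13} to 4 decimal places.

e_1 = v_1/‖v_1‖ = (4, -1, 3)/5.0990 = (0.7845, -0.1961, 0.5883).
r_{13} = e_1·v_3 = -0.1961.

r_{13} = -0.1961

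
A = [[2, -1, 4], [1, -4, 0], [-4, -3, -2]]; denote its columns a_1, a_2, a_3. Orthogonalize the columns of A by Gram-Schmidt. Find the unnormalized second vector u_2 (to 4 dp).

q_1 = a_1/‖a_1‖ = (2, 1, -4)/4.5826 = (0.4364, 0.2182, -0.8729).
r_{12} = q_1·a_2 = 1.3093.
u_2 = a_2 − 1.3093·q_1 = (-1.5714, -4.2857, -1.8571).

u_2 = (-1.5714, -4.2857, -1.8571)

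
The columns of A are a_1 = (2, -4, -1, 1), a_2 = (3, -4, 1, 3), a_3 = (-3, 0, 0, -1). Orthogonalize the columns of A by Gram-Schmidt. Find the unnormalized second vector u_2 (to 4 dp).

q_1 = a_1/‖a_1‖ = (2, -4, -1, 1)/4.6904 = (0.4264, -0.8528, -0.2132, 0.2132).
r_{12} = q_1·a_2 = 5.1168.
u_2 = a_2 − 5.1168·q_1 = (0.8182, 0.3636, 2.0909, 1.9091).

u_2 = (0.8182, 0.3636, 2.0909, 1.9091)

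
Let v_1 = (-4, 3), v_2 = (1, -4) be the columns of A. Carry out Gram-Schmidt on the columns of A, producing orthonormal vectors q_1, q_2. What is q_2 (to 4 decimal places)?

v_1 = (-4, 3); ‖v_1‖ = 5.0000, so q_1 = (-0.8000, 0.6000).
q_1·v_2 = (-0.8000)·1 + 0.6000·(-4) = -3.2000.
u_2 = v_2 + 3.2000·q_1 = (-1.5600, -2.0800).
‖u_2‖ = 2.6000, so q_2 = (-0.6000, -0.8000).

q_2 = (-0.6000, -0.8000)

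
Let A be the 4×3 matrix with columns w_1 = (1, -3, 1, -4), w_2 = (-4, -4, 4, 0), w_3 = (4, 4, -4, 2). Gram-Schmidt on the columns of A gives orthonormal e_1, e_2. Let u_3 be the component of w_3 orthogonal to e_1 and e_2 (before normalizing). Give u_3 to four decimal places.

e_1 = w_1/‖w_1‖ = (1, -3, 1, -4)/5.1962 = (0.1925, -0.5774, 0.1925, -0.7698).
r_{12} = e_1·w_2 = 2.3094.
u_2 = w_2 − 2.3094·e_1 = (-4.4444, -2.6667, 3.5556, 1.7778).
‖u_2‖ = 6.5320, so e_2 = (-0.6804, -0.4082, 0.5443, 0.2722).
r_{13} = e_1·w_3 = -3.8490; r_{23} = e_2·w_3 = -5.9876.
u_3 = w_3 + 3.8490·e_1 + 5.9876·e_2 = (0.6667, -0.6667, 0.0000, 0.6667).

u_3 = (0.6667, -0.6667, 0.0000, 0.6667)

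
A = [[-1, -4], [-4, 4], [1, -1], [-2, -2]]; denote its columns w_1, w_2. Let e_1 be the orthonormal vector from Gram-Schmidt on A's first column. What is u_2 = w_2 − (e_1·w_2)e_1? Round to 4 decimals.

e_1 = w_1/‖w_1‖ = (-1, -4, 1, -2)/4.6904 = (-0.2132, -0.8528, 0.2132, -0.4264).
r_{12} = e_1·w_2 = -1.9188.
u_2 = w_2 + 1.9188·e_1 = (-4.4091, 2.3636, -0.5909, -2.8182).

u_2 = (-4.4091, 2.3636, -0.5909, -2.8182)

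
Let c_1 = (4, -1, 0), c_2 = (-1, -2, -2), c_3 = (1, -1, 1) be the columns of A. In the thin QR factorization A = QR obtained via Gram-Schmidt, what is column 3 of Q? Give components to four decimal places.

q_1 = c_1/‖c_1‖ = (4, -1, 0)/4.1231 = (0.9701, -0.2425, 0.0000).
r_{12} = q_1·c_2 = -0.4851.
u_2 = c_2 + 0.4851·q_1 = (-0.5294, -2.1176, -2.0000).
‖u_2‖ = 2.9605, so q_2 = (-0.1788, -0.7153, -0.6756).
r_{13} = q_1·c_3 = 1.2127; r_{23} = q_2·c_3 = -0.1391.
u_3 = c_3 − 1.2127·q_1 + 0.1391·q_2 = (-0.2013, -0.8054, 0.9060).
‖u_3‖ = 1.2288, so q_3 = (-0.1638, -0.6554, 0.7373).

q_3 = (-0.1638, -0.6554, 0.7373)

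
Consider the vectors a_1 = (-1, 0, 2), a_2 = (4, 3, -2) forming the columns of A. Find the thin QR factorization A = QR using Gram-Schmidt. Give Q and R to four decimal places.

Q = [[-0.4472, 0.5963], [0.0000, 0.7454], [0.8944, 0.2981]], R = [[2.2361, -3.5777], [0.0000, 4.0249]]

a_1 = (-1, 0, 2); ‖a_1‖ = 2.2361, so q_1 = (-0.4472, 0.0000, 0.8944).
q_1·a_2 = (-0.4472)·4 + 0.0000·3 + 0.8944·(-2) = -3.5777.
u_2 = a_2 + 3.5777·q_1 = (2.4000, 3.0000, 1.2000).
‖u_2‖ = 4.0249, so q_2 = (0.5963, 0.7454, 0.2981).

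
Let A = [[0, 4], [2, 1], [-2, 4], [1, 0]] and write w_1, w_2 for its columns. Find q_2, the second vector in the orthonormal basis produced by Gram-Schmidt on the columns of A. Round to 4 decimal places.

q_2 = (0.7428, 0.4333, 0.4952, 0.1238)

w_1 = (0, 2, -2, 1); ‖w_1‖ = 3.0000, so q_1 = (0.0000, 0.6667, -0.6667, 0.3333).
q_1·w_2 = 0.0000·4 + 0.6667·1 + (-0.6667)·4 + 0.3333·0 = -2.0000.
u_2 = w_2 + 2.0000·q_1 = (4.0000, 2.3333, 2.6667, 0.6667).
‖u_2‖ = 5.3852, so q_2 = (0.7428, 0.4333, 0.4952, 0.1238).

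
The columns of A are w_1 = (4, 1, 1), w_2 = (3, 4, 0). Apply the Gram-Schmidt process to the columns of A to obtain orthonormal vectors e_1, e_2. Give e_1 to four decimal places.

e_1 = (0.9428, 0.2357, 0.2357)

w_1 = (4, 1, 1); ‖w_1‖ = 4.2426, so e_1 = (0.9428, 0.2357, 0.2357).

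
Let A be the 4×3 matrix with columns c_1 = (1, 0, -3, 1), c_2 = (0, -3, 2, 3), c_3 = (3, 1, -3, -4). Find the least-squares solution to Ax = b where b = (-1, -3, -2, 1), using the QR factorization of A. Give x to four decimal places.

c_1 = (1, 0, -3, 1); ‖c_1‖ = 3.3166, so e_1 = (0.3015, 0.0000, -0.9045, 0.3015).
e_1·c_2 = 0.3015·0 + 0.0000·(-3) + (-0.9045)·2 + 0.3015·3 = -0.9045.
u_2 = c_2 + 0.9045·e_1 = (0.2727, -3.0000, 1.1818, 3.2727).
‖u_2‖ = 4.6024, so e_2 = (0.0593, -0.6518, 0.2568, 0.7111).
e_1·c_3 = 0.3015·3 + 0.0000·1 + (-0.9045)·(-3) + 0.3015·(-4) = 2.4121; e_2·c_3 = 0.0593·3 + (-0.6518)·1 + 0.2568·(-3) + 0.7111·(-4) = -4.0888.
u_3 = c_3 − 2.4121·e_1 + 4.0888·e_2 = (2.5150, -1.6652, 0.2318, -1.8197).
‖u_3‖ = 3.5304, so e_3 = (0.7124, -0.4717, 0.0656, -0.5155).
Qᵀb = (1.8091, 2.0938, 0.0559).
Back-substitute: x_3 = 0.0559/3.5304 = 0.0158.
x_2 = (2.0938 + 4.0888·0.0158)/4.6024 = 0.4690.
x_1 = (1.8091 + 0.9045·0.4690 − 2.4121·0.0158)/3.3166 = 0.6618.

x = (0.6618, 0.4690, 0.0158)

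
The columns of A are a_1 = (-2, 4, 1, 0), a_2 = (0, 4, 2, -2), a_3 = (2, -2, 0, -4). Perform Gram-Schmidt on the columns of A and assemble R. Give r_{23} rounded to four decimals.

q_1 = a_1/‖a_1‖ = (-2, 4, 1, 0)/4.5826 = (-0.4364, 0.8729, 0.2182, 0.0000).
r_{12} = q_1·a_2 = 3.9279.
u_2 = a_2 − 3.9279·q_1 = (1.7143, 0.5714, 1.1429, -2.0000).
‖u_2‖ = 2.9277, so q_2 = (0.5855, 0.1952, 0.3904, -0.6831).
r_{23} = q_2·a_3 = 3.5132.

r_{23} = 3.5132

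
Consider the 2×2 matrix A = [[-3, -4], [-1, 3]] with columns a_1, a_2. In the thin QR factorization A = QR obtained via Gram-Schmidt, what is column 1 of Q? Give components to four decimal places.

q_1 = a_1/‖a_1‖ = (-3, -1)/3.1623 = (-0.9487, -0.3162).

q_1 = (-0.9487, -0.3162)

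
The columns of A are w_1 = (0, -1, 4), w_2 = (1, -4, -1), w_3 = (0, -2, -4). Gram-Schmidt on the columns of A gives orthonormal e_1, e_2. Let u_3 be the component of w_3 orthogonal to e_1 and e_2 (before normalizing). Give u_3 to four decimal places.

w_1 = (0, -1, 4); ‖w_1‖ = 4.1231, so e_1 = (0.0000, -0.2425, 0.9701).
e_1·w_2 = 0.0000·1 + (-0.2425)·(-4) + 0.9701·(-1) = 0.0000.
u_2 = w_2 + 0.0000·e_1 = (1.0000, -4.0000, -1.0000).
‖u_2‖ = 4.2426, so e_2 = (0.2357, -0.9428, -0.2357).
e_1·w_3 = 0.0000·0 + (-0.2425)·(-2) + 0.9701·(-4) = -3.3955; e_2·w_3 = 0.2357·0 + (-0.9428)·(-2) + (-0.2357)·(-4) = 2.8284.
u_3 = w_3 + 3.3955·e_1 − 2.8284·e_2 = (-0.6667, -0.1569, -0.0392).

u_3 = (-0.6667, -0.1569, -0.0392)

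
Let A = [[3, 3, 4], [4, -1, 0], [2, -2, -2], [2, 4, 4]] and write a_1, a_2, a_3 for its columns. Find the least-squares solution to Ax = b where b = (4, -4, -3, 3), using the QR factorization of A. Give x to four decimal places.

x = (-0.7692, -0.1538, 1.4231)

a_1 = (3, 4, 2, 2); ‖a_1‖ = 5.7446, so q_1 = (0.5222, 0.6963, 0.3482, 0.3482).
q_1·a_2 = 0.5222·3 + 0.6963·(-1) + 0.3482·(-2) + 0.3482·4 = 1.5667.
u_2 = a_2 − 1.5667·q_1 = (2.1818, -2.0909, -2.5455, 3.4545).
‖u_2‖ = 5.2484, so q_2 = (0.4157, -0.3984, -0.4850, 0.6582).
q_1·a_3 = 0.5222·4 + 0.6963·0 + 0.3482·(-2) + 0.3482·4 = 2.7852; q_2·a_3 = 0.4157·4 + (-0.3984)·0 + (-0.4850)·(-2) + 0.6582·4 = 5.2657.
u_3 = a_3 − 2.7852·q_1 − 5.2657·q_2 = (0.3564, 0.1584, -0.4158, -0.4356).
‖u_3‖ = 0.7175, so q_3 = (0.4968, 0.2208, -0.5795, -0.6071).
Qᵀb = (-0.6963, 6.6861, 1.0211).
Back-substitute: x_3 = 1.0211/0.7175 = 1.4231.
x_2 = (6.6861 − 5.2657·1.4231)/5.2484 = -0.1538.
x_1 = (-0.6963 − 1.5667·(-0.1538) − 2.7852·1.4231)/5.7446 = -0.7692.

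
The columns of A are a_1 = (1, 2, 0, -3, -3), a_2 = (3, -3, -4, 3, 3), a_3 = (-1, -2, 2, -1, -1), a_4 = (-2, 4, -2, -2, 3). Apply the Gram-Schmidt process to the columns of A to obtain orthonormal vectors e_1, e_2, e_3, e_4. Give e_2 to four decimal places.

e_1 = a_1/‖a_1‖ = (1, 2, 0, -3, -3)/4.7958 = (0.2085, 0.4170, 0.0000, -0.6255, -0.6255).
r_{12} = e_1·a_2 = -4.3788.
u_2 = a_2 + 4.3788·e_1 = (3.9130, -1.1739, -4.0000, 0.2609, 0.2609).
‖u_2‖ = 5.7294, so e_2 = (0.6830, -0.2049, -0.6982, 0.0455, 0.0455).

e_2 = (0.6830, -0.2049, -0.6982, 0.0455, 0.0455)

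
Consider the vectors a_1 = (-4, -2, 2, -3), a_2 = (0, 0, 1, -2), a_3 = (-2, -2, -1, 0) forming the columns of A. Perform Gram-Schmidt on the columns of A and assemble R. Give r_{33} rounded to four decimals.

r_{33} = 1.4624

a_1 = (-4, -2, 2, -3); ‖a_1‖ = 5.7446, so q_1 = (-0.6963, -0.3482, 0.3482, -0.5222).
q_1·a_2 = (-0.6963)·0 + (-0.3482)·0 + 0.3482·1 + (-0.5222)·(-2) = 1.3926.
u_2 = a_2 − 1.3926·q_1 = (0.9697, 0.4848, 0.5152, -1.2727).
‖u_2‖ = 1.7495, so q_2 = (0.5543, 0.2771, 0.2945, -0.7275).
q_1·a_3 = (-0.6963)·(-2) + (-0.3482)·(-2) + 0.3482·(-1) + (-0.5222)·0 = 1.7408; q_2·a_3 = 0.5543·(-2) + 0.2771·(-2) + 0.2945·(-1) + (-0.7275)·0 = -1.9573.
u_3 = a_3 − 1.7408·q_1 + 1.9573·q_2 = (0.2970, -0.8515, -1.0297, -0.5149).
r_{33} = ‖u_3‖ = 1.4624.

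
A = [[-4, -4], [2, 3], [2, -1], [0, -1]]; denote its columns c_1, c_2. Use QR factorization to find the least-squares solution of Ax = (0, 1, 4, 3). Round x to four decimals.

q_1 = c_1/‖c_1‖ = (-4, 2, 2, 0)/4.8990 = (-0.8165, 0.4082, 0.4082, 0.0000).
r_{12} = q_1·c_2 = 4.0825.
u_2 = c_2 − 4.0825·q_1 = (-0.6667, 1.3333, -2.6667, -1.0000).
‖u_2‖ = 3.2146, so q_2 = (-0.2074, 0.4148, -0.8296, -0.3111).
Qᵀb = (2.0412, -3.8367).
Back-substitute: x_2 = -3.8367/3.2146 = -1.1935.
x_1 = (2.0412 − 4.0825·(-1.1935))/4.8990 = 1.4113.

x = (1.4113, -1.1935)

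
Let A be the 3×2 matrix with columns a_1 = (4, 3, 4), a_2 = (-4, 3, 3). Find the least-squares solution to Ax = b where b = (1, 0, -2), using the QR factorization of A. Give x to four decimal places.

x = (-0.0628, -0.2849)

a_1 = (4, 3, 4); ‖a_1‖ = 6.4031, so e_1 = (0.6247, 0.4685, 0.6247).
e_1·a_2 = 0.6247·(-4) + 0.4685·3 + 0.6247·3 = 0.7809.
u_2 = a_2 − 0.7809·e_1 = (-4.4878, 2.6341, 2.5122).
‖u_2‖ = 5.7784, so e_2 = (-0.7766, 0.4559, 0.4348).
Qᵀb = (-0.6247, -1.6462).
Back-substitute: x_2 = -1.6462/5.7784 = -0.2849.
x_1 = (-0.6247 − 0.7809·(-0.2849))/6.4031 = -0.0628.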